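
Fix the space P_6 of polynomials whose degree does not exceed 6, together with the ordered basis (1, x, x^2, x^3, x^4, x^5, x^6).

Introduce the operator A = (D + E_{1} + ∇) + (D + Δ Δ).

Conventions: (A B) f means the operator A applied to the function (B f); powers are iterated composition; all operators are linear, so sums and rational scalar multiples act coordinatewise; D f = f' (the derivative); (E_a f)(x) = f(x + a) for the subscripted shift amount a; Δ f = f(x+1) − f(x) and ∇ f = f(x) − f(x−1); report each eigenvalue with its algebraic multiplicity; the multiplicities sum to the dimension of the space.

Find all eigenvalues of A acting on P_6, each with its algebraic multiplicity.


λ = 1 (multiplicity 7)

image of 1: 1
image of x: x + 4
image of x^2: x^2 + 8x + 2
image of x^3: x^3 + 12x^2 + 6x + 8
image of x^4: x^4 + 16x^3 + 12x^2 + 32x + 14
image of x^5: x^5 + 20x^4 + 20x^3 + 80x^2 + 70x + 32
image of x^6: x^6 + 24x^5 + 30x^4 + 160x^3 + 210x^2 + 192x + 62
the matrix is upper triangular; its diagonal is (1, 1, 1, 1, 1, 1, 1)
for a triangular matrix the eigenvalues are the diagonal entries, with algebraic multiplicity their repetition count


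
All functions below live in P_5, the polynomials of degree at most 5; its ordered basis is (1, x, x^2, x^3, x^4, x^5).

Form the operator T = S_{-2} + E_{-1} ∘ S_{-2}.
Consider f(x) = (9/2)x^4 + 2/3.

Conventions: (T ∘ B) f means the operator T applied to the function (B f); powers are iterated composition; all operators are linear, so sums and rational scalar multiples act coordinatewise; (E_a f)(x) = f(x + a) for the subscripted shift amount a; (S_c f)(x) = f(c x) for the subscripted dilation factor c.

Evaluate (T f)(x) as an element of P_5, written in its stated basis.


S_{-2} f = 72x^4 + 2/3
S_{-2} f = 72x^4 + 2/3
E_{-1} S_{-2} f = 72x^4 - 288x^3 + 432x^2 - 288x + 218/3
(S_{-2} + E_{-1} ∘ S_{-2}) f = 144x^4 - 288x^3 + 432x^2 - 288x + 220/3

the result is g(x) = 144x^4 - 288x^3 + 432x^2 - 288x + 220/3


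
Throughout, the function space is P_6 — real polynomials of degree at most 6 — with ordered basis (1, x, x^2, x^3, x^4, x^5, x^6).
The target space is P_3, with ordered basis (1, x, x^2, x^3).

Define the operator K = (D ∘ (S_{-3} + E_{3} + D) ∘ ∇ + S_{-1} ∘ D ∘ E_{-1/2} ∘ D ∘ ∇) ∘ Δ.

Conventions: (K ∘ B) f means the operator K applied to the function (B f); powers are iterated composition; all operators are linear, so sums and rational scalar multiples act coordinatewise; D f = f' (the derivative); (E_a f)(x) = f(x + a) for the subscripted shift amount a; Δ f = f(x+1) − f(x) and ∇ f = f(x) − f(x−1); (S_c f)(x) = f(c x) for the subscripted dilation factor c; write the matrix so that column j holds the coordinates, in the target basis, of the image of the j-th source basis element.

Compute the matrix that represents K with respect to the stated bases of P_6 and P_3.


image of 1: 0
image of x: 0
image of x^2: 0
image of x^3: -12
image of x^4: 240x + 120
image of x^5: -1560x^2 + 360x + 460
image of x^6: 9840x^3 + 1800x^2 + 4200x + 3630
each image's coordinates form column j of the matrix

the matrix is [[0, 0, 0, -12, 120, 460, 3630]; [0, 0, 0, 0, 240, 360, 4200]; [0, 0, 0, 0, 0, -1560, 1800]; [0, 0, 0, 0, 0, 0, 9840]] (rows listed top to bottom)


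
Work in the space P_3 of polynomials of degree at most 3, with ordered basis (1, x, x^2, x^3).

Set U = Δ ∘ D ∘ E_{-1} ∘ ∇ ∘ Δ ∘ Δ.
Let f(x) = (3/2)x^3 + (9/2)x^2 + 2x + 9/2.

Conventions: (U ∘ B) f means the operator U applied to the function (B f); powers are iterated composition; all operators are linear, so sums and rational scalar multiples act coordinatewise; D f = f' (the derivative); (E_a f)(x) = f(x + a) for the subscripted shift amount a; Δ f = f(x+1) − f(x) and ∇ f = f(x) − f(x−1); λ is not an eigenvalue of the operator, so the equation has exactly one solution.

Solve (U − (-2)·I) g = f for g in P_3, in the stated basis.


write g with unknown coordinates in the stated basis and equate coefficients in (U − (-2)·I) g = f
solving from the highest basis element down gives g = (3/4)x^3 + (9/4)x^2 + x + 9/4
check: U g = 0
so U g − (-2)·g = (3/2)x^3 + (9/2)x^2 + 2x + 9/2 = f ✓

g(x) = (3/4)x^3 + (9/4)x^2 + x + 9/4


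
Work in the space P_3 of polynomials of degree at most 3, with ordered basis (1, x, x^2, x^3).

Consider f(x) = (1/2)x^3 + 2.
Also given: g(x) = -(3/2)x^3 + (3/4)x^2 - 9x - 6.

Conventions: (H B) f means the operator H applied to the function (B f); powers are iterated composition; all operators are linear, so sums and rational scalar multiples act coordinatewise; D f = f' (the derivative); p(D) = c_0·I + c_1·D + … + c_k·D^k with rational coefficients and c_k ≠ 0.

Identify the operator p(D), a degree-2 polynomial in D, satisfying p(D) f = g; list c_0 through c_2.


D^0 f = (1/2)x^3 + 2
D^1 f = (3/2)x^2
D^2 f = 3x
matching coefficients of g against c_0 f + c_1 Df + … from the top degree down determines the c_i
solution: c_0 = -3, c_1 = 1/2, c_2 = -3

c_0 = -3, c_1 = 1/2, c_2 = -3


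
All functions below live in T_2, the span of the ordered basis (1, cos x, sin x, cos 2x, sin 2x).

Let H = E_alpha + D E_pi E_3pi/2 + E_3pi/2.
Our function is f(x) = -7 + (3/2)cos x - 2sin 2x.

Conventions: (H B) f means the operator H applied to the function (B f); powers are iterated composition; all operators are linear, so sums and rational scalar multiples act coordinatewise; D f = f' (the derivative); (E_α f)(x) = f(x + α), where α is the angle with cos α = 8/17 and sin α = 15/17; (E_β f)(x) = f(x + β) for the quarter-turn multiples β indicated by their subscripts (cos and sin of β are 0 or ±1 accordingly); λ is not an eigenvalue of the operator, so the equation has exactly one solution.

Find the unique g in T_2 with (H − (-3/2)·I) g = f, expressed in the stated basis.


the image equals g(x) = -2 + (99/65)cos x - (12/65)sin x - (2704/1585)cos 2x + (132/1585)sin 2x

write g with unknown coordinates in the stated basis and equate coefficients in (H − (-3/2)·I) g = f
solving from the highest basis element down gives g = -2 + (99/65)cos x - (12/65)sin x - (2704/1585)cos 2x + (132/1585)sin 2x
check: H g = -4 - (51/65)cos x + (18/65)sin x + (4056/1585)cos 2x - (3368/1585)sin 2x
so H g − (-3/2)·g = -7 + (3/2)cos x - 2sin 2x = f ✓


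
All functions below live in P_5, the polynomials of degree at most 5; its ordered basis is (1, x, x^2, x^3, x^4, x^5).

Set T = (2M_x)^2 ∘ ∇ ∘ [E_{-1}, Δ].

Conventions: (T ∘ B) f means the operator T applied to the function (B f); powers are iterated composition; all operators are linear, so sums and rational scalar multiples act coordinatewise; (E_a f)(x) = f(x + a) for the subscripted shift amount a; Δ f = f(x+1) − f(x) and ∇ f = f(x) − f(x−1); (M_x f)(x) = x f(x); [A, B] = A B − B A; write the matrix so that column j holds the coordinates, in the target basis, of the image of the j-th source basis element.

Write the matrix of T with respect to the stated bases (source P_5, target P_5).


the matrix is [[0, 0, 0, 0, 0, 0]; [0, 0, 0, 0, 0, 0]; [0, 0, 0, 0, 0, 0]; [0, 0, 0, 0, 0, 0]; [0, 0, 0, 0, 0, 0]; [0, 0, 0, 0, 0, 0]] (rows listed top to bottom)

image of 1: 0
image of x: 0
image of x^2: 0
image of x^3: 0
image of x^4: 0
image of x^5: 0
each image's coordinates form column j of the matrix


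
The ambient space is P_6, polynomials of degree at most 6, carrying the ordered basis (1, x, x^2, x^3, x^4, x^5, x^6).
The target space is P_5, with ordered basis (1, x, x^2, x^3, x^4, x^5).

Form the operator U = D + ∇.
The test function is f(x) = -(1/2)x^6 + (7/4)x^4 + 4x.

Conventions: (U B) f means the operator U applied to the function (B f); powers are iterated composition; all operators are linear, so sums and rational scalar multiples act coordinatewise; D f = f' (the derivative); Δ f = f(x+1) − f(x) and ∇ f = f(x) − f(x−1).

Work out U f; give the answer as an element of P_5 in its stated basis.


the result is g(x) = -6x^5 + (15/2)x^4 + 4x^3 - 3x^2 + 4x + 27/4

D f = -3x^5 + 7x^3 + 4
∇ f = -3x^5 + (15/2)x^4 - 3x^3 - 3x^2 + 4x + 11/4
(D + ∇) f = -6x^5 + (15/2)x^4 + 4x^3 - 3x^2 + 4x + 27/4


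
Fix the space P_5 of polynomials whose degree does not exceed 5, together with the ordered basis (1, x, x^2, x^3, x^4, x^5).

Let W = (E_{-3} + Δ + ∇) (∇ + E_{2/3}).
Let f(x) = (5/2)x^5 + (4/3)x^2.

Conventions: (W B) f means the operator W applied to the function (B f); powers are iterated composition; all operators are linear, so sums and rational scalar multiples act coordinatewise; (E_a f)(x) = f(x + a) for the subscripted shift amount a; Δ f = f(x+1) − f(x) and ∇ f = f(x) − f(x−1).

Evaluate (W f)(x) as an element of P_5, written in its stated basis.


∇ f = (25/2)x^4 - 25x^3 + 25x^2 - (59/6)x + 7/6
E_{2/3} f = (5/2)x^5 + (25/3)x^4 + (100/9)x^3 + (236/27)x^2 + (344/81)x + 224/243
(∇ + E_{2/3}) f = (5/2)x^5 + (125/6)x^4 - (125/9)x^3 + (911/27)x^2 - (905/162)x + 1015/486
E_{-3} (∇ + E_{2/3}) f = (5/2)x^5 - (50/3)x^4 - (350/9)x^3 + (16436/27)x^2 - (147463/81)x + 431936/243
Δ (∇ + E_{2/3}) f = (25/2)x^4 + (325/3)x^3 + (325/3)x^2 + (6569/54)x + 6091/162
∇ (∇ + E_{2/3}) f = (25/2)x^4 + (175/3)x^3 - (425/3)x^2 + (9719/54)x - 11591/162
(E_{-3} + Δ + ∇) (∇ + E_{2/3}) f = (5/2)x^5 + (25/3)x^4 + (1150/9)x^3 + (15536/27)x^2 - (123031/81)x + 423686/243

g(x) = (5/2)x^5 + (25/3)x^4 + (1150/9)x^3 + (15536/27)x^2 - (123031/81)x + 423686/243


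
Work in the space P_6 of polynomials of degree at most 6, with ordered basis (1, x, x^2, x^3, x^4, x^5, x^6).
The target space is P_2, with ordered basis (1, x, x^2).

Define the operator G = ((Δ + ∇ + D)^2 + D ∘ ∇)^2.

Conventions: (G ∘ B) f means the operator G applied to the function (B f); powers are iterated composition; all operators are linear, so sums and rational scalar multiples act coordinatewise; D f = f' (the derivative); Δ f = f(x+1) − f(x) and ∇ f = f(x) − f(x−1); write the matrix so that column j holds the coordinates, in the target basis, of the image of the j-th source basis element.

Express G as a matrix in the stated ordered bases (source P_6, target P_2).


the matrix is [[0, 0, 0, 0, 2400, -1200, 31380]; [0, 0, 0, 0, 0, 12000, -7200]; [0, 0, 0, 0, 0, 0, 36000]] (rows listed top to bottom)

image of 1: 0
image of x: 0
image of x^2: 0
image of x^3: 0
image of x^4: 2400
image of x^5: 12000x - 1200
image of x^6: 36000x^2 - 7200x + 31380
each image's coordinates form column j of the matrix


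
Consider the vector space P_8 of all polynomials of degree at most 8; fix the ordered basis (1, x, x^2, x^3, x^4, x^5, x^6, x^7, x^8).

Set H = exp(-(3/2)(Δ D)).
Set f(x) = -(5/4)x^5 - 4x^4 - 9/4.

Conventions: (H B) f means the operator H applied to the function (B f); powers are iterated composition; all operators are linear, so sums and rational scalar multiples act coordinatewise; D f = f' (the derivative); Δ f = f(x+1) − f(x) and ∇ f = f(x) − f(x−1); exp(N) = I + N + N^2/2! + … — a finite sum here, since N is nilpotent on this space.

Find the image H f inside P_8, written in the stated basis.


the result is g(x) = -(5/4)x^5 - 4x^4 + (75/2)x^3 + (513/4)x^2 - (237/4)x - 1965/8

order-1 term: (75/2)x^3 + (513/4)x^2 + (219/2)x + 267/8
order-2 term: -(675/4)x - 1107/4
the series for exp(-(3/2)(Δ D)) f terminates at order 2
exp(-(3/2)(Δ D)) f = -(5/4)x^5 - 4x^4 + (75/2)x^3 + (513/4)x^2 - (237/4)x - 1965/8


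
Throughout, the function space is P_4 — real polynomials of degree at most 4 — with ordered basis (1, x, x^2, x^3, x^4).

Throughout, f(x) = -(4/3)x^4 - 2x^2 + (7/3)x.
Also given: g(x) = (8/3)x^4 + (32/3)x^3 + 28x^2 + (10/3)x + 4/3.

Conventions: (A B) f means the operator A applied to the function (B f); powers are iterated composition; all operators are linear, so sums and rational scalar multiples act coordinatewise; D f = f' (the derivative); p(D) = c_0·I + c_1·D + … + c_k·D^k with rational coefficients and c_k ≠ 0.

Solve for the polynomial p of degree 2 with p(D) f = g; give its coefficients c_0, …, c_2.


D^0 f = -(4/3)x^4 - 2x^2 + (7/3)x
D^1 f = -(16/3)x^3 - 4x + 7/3
D^2 f = -16x^2 - 4
matching coefficients of g against c_0 f + c_1 Df + … from the top degree down determines the c_i
solution: c_0 = -2, c_1 = -2, c_2 = -3/2

p(D) = -2·I − 2·D − (3/2)·D^2, i.e. c_0 = -2, c_1 = -2, c_2 = -3/2


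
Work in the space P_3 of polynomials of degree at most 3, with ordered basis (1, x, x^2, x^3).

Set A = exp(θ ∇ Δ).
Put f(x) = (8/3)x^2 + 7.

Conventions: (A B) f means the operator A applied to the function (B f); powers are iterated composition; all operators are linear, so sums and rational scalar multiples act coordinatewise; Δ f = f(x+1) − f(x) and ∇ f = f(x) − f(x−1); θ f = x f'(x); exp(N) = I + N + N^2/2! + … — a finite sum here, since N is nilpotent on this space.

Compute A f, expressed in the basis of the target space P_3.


the series for exp(θ ∇ Δ) f terminates at order 0
exp(θ ∇ Δ) f = (8/3)x^2 + 7

the image equals g(x) = (8/3)x^2 + 7


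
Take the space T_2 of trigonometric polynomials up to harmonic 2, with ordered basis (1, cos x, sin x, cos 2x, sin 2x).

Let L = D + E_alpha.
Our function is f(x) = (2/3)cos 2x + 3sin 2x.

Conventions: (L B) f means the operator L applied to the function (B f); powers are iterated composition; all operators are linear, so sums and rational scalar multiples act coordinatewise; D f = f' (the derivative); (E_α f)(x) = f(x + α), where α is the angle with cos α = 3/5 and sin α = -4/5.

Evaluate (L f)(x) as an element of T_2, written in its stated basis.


the result is g(x) = (44/15)cos 2x - (23/15)sin 2x

D f = 6cos 2x - (4/3)sin 2x
E_alpha f = -(46/15)cos 2x - (1/5)sin 2x
(D + E_alpha) f = (44/15)cos 2x - (23/15)sin 2x


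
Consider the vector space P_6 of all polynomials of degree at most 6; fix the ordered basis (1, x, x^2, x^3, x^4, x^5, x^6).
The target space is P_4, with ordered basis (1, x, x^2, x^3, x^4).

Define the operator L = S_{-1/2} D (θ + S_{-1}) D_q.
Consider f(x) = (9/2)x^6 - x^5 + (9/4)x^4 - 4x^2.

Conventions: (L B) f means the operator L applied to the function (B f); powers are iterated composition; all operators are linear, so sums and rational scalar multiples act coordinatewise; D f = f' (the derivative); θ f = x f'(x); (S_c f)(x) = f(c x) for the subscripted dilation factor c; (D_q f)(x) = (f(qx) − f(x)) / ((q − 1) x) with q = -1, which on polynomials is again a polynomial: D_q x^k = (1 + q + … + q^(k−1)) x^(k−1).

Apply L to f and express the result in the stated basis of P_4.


D_q f = -x^4
θ D_q f = -4x^4
S_{-1} D_q f = -x^4
(θ + S_{-1}) D_q f = -5x^4
D (θ + S_{-1}) D_q f = -20x^3
S_{-1/2} (D (θ + S_{-1}) D_q) f = (5/2)x^3

g(x) = (5/2)x^3


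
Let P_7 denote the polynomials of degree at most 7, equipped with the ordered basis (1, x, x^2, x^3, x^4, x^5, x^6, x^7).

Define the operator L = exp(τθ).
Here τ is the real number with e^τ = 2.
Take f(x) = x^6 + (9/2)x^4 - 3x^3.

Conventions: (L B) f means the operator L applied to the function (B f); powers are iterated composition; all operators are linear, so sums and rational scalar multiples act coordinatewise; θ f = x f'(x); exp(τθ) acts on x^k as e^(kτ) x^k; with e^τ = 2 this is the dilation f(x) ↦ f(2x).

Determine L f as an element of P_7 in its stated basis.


exp(τθ) x^k = e^(kτ) x^k; with e^τ = 2 this sends x^k to 2^k x^k
x^3 ↦ 8 x^3
x^4 ↦ 16 x^4
x^6 ↦ 64 x^6
applying this coordinatewise to f: exp(τθ) f = 64x^6 + 72x^4 - 24x^3

the image equals g(x) = 64x^6 + 72x^4 - 24x^3


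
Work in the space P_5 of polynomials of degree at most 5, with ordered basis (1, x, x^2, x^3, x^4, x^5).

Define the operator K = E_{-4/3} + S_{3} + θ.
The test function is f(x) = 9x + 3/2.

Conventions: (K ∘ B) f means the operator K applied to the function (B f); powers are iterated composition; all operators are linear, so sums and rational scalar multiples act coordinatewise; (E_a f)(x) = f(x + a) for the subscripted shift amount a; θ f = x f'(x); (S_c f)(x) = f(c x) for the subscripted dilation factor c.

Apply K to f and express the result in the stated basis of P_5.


the result is g(x) = 45x - 9

E_{-4/3} f = 9x - 21/2
S_{3} f = 27x + 3/2
θ f = 9x
(E_{-4/3} + S_{3} + θ) f = 45x - 9


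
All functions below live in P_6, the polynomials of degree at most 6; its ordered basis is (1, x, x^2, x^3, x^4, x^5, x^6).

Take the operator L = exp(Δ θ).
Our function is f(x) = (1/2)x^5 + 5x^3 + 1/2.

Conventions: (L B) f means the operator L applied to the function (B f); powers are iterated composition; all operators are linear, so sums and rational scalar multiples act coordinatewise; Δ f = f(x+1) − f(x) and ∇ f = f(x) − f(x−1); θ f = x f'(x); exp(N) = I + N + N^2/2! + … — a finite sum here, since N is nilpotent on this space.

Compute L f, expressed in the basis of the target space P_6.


order-1 term: (25/2)x^4 + 25x^3 + 70x^2 + (115/2)x + 35/2
order-2 term: 100x^3 + (525/2)x^2 + (705/2)x + 645/4
order-3 term: 300x^2 + 650x + 785/2
order-4 term: 300x + 625/2
order-5 term: 60
the series for exp(Δ θ) f terminates at order 5
exp(Δ θ) f = (1/2)x^5 + (25/2)x^4 + 130x^3 + (1265/2)x^2 + 1360x + 3777/4

the result is g(x) = (1/2)x^5 + (25/2)x^4 + 130x^3 + (1265/2)x^2 + 1360x + 3777/4


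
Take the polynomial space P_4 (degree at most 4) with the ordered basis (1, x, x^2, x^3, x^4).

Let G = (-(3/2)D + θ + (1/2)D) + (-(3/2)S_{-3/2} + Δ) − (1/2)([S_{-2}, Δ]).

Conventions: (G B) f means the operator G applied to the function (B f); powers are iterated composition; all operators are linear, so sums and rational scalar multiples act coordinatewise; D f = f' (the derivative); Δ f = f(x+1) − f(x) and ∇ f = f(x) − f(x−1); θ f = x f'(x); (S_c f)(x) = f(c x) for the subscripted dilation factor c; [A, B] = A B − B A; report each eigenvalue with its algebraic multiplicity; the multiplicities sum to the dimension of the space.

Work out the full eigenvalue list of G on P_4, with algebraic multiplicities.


λ = -115/32 (multiplicity 1), λ = -3/2 (multiplicity 1), λ = -11/8 (multiplicity 1), λ = 13/4 (multiplicity 1), λ = 129/16 (multiplicity 1)

image of 1: -3/2
image of x: (13/4)x - 3/2
image of x^2: -(11/8)x^2 + 6x + 5/2
image of x^3: (129/16)x^3 - 18x^2 - 6x - 7/2
image of x^4: -(115/32)x^4 + 48x^3 + 42x^2 + 40x + 17/2
the matrix is upper triangular; its diagonal is (-3/2, 13/4, -11/8, 129/16, -115/32)
for a triangular matrix the eigenvalues are the diagonal entries, with algebraic multiplicity their repetition count


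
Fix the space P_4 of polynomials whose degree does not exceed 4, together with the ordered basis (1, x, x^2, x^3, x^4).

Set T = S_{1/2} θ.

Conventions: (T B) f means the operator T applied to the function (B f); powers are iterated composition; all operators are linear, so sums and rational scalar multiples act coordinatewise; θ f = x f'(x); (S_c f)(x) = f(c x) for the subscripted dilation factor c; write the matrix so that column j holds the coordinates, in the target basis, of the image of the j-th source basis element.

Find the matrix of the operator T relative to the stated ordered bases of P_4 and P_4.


image of 1: 0
image of x: (1/2)x
image of x^2: (1/2)x^2
image of x^3: (3/8)x^3
image of x^4: (1/4)x^4
each image's coordinates form column j of the matrix

the matrix is [[0, 0, 0, 0, 0]; [0, 1/2, 0, 0, 0]; [0, 0, 1/2, 0, 0]; [0, 0, 0, 3/8, 0]; [0, 0, 0, 0, 1/4]] (rows listed top to bottom)


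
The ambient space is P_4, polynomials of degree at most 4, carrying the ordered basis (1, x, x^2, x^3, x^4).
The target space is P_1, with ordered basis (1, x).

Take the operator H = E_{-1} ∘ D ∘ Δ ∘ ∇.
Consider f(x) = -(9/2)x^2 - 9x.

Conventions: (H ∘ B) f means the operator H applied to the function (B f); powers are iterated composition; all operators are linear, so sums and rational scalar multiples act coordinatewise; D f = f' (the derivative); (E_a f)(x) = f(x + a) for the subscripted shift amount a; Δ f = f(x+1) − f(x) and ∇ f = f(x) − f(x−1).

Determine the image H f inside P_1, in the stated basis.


g(x) = 0

∇ f = -9x - 9/2
Δ ∇ f = -9
D (Δ ∘ ∇) f = 0
E_{-1} D (Δ ∘ ∇) f = 0


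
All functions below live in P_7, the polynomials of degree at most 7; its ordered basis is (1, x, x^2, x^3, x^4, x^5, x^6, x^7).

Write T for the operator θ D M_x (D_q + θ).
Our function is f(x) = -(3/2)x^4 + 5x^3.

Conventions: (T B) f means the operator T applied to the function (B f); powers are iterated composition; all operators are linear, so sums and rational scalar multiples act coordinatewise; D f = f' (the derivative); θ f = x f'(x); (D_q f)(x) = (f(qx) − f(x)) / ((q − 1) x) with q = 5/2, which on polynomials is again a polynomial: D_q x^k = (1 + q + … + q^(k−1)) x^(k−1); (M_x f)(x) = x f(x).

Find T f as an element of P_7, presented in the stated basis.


D_q f = -(609/16)x^3 + (195/4)x^2
θ f = -6x^4 + 15x^3
(D_q + θ) f = -6x^4 - (369/16)x^3 + (195/4)x^2
M_x (D_q + θ) f = -6x^5 - (369/16)x^4 + (195/4)x^3
D M_x (D_q + θ) f = -30x^4 - (369/4)x^3 + (585/4)x^2
θ D M_x (D_q + θ) f = -120x^4 - (1107/4)x^3 + (585/2)x^2

the result is g(x) = -120x^4 - (1107/4)x^3 + (585/2)x^2


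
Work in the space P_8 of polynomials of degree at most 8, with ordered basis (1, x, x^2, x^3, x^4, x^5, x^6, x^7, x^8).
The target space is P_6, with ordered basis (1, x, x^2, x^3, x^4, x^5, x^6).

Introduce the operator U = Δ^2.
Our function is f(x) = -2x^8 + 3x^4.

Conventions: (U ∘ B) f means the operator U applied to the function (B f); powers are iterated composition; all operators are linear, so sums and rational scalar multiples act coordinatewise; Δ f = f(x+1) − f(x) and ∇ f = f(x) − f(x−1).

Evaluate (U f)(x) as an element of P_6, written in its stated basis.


the image equals g(x) = -112x^6 - 672x^5 - 1960x^4 - 3360x^3 - 3436x^2 - 1944x - 466

Δ f = -16x^7 - 56x^6 - 112x^5 - 140x^4 - 100x^3 - 38x^2 - 4x + 1
Δ Δ f = -112x^6 - 672x^5 - 1960x^4 - 3360x^3 - 3436x^2 - 1944x - 466


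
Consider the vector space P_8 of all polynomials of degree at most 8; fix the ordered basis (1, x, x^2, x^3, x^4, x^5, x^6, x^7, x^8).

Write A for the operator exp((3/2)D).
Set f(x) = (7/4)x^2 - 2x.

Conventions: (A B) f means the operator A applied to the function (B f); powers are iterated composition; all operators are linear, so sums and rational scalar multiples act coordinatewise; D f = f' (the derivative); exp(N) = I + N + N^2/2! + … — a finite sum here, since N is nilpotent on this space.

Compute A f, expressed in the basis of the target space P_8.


order-1 term: (21/4)x - 3
order-2 term: 63/16
the series for exp((3/2)D) f terminates at order 2
exp((3/2)D) f = (7/4)x^2 + (13/4)x + 15/16

the result is g(x) = (7/4)x^2 + (13/4)x + 15/16


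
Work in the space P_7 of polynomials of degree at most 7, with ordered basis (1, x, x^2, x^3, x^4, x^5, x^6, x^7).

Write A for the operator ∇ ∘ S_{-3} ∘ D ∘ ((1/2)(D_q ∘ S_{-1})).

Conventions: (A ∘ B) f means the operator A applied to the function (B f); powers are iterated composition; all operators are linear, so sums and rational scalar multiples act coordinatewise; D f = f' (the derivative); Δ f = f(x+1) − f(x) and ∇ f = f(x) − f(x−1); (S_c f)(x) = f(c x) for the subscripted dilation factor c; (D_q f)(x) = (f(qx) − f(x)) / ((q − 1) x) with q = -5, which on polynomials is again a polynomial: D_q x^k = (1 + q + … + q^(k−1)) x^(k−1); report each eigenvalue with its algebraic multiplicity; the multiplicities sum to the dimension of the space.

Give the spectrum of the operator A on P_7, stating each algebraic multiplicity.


image of 1: 0
image of x: 0
image of x^2: 0
image of x^3: 63
image of x^4: -2808x + 1404
image of x^5: 84402x^2 - 84402x + 28134
image of x^6: -2109240x^3 + 3163860x^2 - 2109240x + 527310
image of x^7: 47461545x^4 - 94923090x^3 + 94923090x^2 - 47461545x + 9492309
the matrix is upper triangular; its diagonal is (0, 0, 0, 0, 0, 0, 0, 0)
for a triangular matrix the eigenvalues are the diagonal entries, with algebraic multiplicity their repetition count

λ = 0 (multiplicity 8)


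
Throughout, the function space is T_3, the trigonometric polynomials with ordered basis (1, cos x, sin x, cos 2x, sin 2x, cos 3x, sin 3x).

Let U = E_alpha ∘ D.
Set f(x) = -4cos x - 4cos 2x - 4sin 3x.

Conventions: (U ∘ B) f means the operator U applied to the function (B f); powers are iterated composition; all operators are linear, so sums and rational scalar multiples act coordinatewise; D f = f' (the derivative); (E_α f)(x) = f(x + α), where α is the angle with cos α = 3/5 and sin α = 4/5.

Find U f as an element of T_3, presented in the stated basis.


the image equals g(x) = (16/5)cos x + (12/5)sin x + (192/25)cos 2x - (56/25)sin 2x + (1404/125)cos 3x + (528/125)sin 3x

D f = 4sin x + 8sin 2x - 12cos 3x
E_alpha D f = (16/5)cos x + (12/5)sin x + (192/25)cos 2x - (56/25)sin 2x + (1404/125)cos 3x + (528/125)sin 3x


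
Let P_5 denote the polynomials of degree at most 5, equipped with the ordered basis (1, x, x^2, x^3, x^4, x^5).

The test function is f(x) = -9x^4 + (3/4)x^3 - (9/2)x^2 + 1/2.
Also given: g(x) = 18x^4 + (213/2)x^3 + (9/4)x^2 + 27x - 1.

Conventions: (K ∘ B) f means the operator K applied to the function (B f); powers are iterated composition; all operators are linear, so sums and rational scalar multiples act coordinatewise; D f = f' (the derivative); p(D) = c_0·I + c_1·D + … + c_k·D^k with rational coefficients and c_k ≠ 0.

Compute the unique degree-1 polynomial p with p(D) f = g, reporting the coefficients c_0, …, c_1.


c_0 = -2, c_1 = -3

D^0 f = -9x^4 + (3/4)x^3 - (9/2)x^2 + 1/2
D^1 f = -36x^3 + (9/4)x^2 - 9x
matching coefficients of g against c_0 f + c_1 Df + … from the top degree down determines the c_i
solution: c_0 = -2, c_1 = -3


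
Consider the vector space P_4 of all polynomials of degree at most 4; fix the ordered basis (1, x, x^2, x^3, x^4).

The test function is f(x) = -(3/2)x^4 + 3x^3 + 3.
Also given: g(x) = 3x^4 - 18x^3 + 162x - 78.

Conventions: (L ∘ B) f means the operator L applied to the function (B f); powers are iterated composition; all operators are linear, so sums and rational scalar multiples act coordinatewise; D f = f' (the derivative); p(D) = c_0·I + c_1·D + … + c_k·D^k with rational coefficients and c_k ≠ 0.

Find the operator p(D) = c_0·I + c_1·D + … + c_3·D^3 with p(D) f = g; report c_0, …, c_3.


p(D) = -2·I + 2·D + D^2 − 4·D^3, i.e. c_0 = -2, c_1 = 2, c_2 = 1, c_3 = -4

D^0 f = -(3/2)x^4 + 3x^3 + 3
D^1 f = -6x^3 + 9x^2
D^2 f = -18x^2 + 18x
D^3 f = -36x + 18
matching coefficients of g against c_0 f + c_1 Df + … from the top degree down determines the c_i
solution: c_0 = -2, c_1 = 2, c_2 = 1, c_3 = -4


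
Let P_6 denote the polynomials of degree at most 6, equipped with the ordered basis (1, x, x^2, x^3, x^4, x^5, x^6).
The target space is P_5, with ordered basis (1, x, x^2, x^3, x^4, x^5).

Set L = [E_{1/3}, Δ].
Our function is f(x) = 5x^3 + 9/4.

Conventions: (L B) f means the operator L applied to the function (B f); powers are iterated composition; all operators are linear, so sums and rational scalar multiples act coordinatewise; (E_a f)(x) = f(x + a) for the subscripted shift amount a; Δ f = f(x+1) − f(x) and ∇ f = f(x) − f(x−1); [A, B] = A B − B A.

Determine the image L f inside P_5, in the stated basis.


Δ f = 15x^2 + 15x + 5
E_{1/3} Δ f = 15x^2 + 25x + 35/3
E_{1/3} f = 5x^3 + 5x^2 + (5/3)x + 263/108
Δ E_{1/3} f = 15x^2 + 25x + 35/3
[E_{1/3}, Δ] f = 0

the result is g(x) = 0


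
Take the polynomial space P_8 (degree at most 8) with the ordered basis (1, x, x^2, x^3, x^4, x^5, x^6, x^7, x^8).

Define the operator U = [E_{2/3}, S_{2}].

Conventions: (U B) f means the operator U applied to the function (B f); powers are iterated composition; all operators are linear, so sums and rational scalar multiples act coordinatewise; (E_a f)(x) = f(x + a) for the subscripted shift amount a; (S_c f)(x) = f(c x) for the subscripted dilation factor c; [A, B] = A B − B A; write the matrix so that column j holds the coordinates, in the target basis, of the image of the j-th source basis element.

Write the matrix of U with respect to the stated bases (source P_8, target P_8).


image of 1: 0
image of x: 2/3
image of x^2: (8/3)x + 4/3
image of x^3: 8x^2 + 8x + 56/27
image of x^4: (64/3)x^3 + 32x^2 + (448/27)x + 80/27
image of x^5: (160/3)x^4 + (320/3)x^3 + (2240/27)x^2 + (800/27)x + 992/243
image of x^6: 128x^5 + 320x^4 + (8960/27)x^3 + (1600/9)x^2 + (3968/81)x + 448/81
image of x^7: (896/3)x^6 + 896x^5 + (31360/27)x^4 + (22400/27)x^3 + (27776/81)x^2 + (6272/81)x + 16256/2187
image of x^8: (2048/3)x^7 + (7168/3)x^6 + (100352/27)x^5 + (89600/27)x^4 + (444416/243)x^3 + (50176/81)x^2 + (260096/2187)x + 21760/2187
each image's coordinates form column j of the matrix

the matrix is [[0, 2/3, 4/3, 56/27, 80/27, 992/243, 448/81, 16256/2187, 21760/2187]; [0, 0, 8/3, 8, 448/27, 800/27, 3968/81, 6272/81, 260096/2187]; [0, 0, 0, 8, 32, 2240/27, 1600/9, 27776/81, 50176/81]; [0, 0, 0, 0, 64/3, 320/3, 8960/27, 22400/27, 444416/243]; [0, 0, 0, 0, 0, 160/3, 320, 31360/27, 89600/27]; [0, 0, 0, 0, 0, 0, 128, 896, 100352/27]; [0, 0, 0, 0, 0, 0, 0, 896/3, 7168/3]; [0, 0, 0, 0, 0, 0, 0, 0, 2048/3]; [0, 0, 0, 0, 0, 0, 0, 0, 0]] (rows listed top to bottom)


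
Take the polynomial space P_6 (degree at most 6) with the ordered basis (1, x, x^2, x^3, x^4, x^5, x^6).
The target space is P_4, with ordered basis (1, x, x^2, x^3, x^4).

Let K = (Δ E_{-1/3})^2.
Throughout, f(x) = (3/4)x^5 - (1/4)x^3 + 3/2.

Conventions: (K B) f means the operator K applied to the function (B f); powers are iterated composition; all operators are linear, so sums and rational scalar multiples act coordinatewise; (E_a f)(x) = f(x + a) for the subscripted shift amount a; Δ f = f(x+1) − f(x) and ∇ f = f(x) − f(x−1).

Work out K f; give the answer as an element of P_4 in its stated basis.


E_{-1/3} f = (3/4)x^5 - (5/4)x^4 + (7/12)x^3 - (1/36)x^2 - (1/27)x + 122/81
Δ E_{-1/3} f = (15/4)x^4 + (5/2)x^3 + (7/4)x^2 + (4/9)x + 1/54
E_{-1/3} (Δ E_{-1/3}) f = (15/4)x^4 - (5/2)x^3 + (7/4)x^2 - (4/9)x + 1/54
Δ E_{-1/3} (Δ E_{-1/3}) f = 15x^3 + 15x^2 + 11x + 23/9

the image equals g(x) = 15x^3 + 15x^2 + 11x + 23/9


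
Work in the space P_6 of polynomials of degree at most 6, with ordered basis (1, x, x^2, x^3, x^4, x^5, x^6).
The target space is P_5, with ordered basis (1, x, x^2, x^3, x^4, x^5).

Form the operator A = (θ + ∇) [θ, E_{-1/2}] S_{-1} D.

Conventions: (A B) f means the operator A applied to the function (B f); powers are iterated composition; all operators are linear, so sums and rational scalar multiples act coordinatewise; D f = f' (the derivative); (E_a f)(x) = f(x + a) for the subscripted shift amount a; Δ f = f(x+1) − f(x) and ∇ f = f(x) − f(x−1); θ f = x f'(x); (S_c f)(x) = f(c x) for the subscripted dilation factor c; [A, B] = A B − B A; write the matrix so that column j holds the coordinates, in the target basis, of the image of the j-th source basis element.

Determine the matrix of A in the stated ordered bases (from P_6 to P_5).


the matrix is [[0, 0, 0, 3, 12, 65/2, 75]; [0, 0, 0, 3, -6, -105/2, -375/2]; [0, 0, 0, 0, -12, 0, 135]; [0, 0, 0, 0, 0, 30, 30]; [0, 0, 0, 0, 0, 0, -60]; [0, 0, 0, 0, 0, 0, 0]] (rows listed top to bottom)

image of 1: 0
image of x: 0
image of x^2: 0
image of x^3: 3x + 3
image of x^4: -12x^2 - 6x + 12
image of x^5: 30x^3 - (105/2)x + 65/2
image of x^6: -60x^4 + 30x^3 + 135x^2 - (375/2)x + 75
each image's coordinates form column j of the matrix


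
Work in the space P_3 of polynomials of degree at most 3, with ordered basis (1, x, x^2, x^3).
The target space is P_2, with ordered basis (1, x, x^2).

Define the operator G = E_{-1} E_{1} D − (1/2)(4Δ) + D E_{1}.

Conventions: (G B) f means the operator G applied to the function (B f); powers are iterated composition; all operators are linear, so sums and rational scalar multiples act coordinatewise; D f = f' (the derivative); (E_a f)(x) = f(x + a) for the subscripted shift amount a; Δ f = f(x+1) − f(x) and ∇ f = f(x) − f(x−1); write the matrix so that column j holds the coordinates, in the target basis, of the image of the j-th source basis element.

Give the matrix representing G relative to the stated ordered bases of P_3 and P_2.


the matrix is [[0, 0, 0, 1]; [0, 0, 0, 0]; [0, 0, 0, 0]] (rows listed top to bottom)

image of 1: 0
image of x: 0
image of x^2: 0
image of x^3: 1
each image's coordinates form column j of the matrix


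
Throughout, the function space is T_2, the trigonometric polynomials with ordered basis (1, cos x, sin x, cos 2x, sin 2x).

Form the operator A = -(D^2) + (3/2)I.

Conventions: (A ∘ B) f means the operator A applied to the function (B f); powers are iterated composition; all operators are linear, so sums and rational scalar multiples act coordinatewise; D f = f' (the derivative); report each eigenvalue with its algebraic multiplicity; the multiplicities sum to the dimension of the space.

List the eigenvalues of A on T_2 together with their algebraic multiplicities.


λ = 3/2 (multiplicity 1), λ = 5/2 (multiplicity 2), λ = 11/2 (multiplicity 2)

image of 1: 3/2
image of cos x: (5/2)cos x
image of sin x: (5/2)sin x
image of cos 2x: (11/2)cos 2x
image of sin 2x: (11/2)sin 2x
the matrix is diagonal; its diagonal is (3/2, 5/2, 5/2, 11/2, 11/2)
for a triangular matrix the eigenvalues are the diagonal entries, with algebraic multiplicity their repetition count


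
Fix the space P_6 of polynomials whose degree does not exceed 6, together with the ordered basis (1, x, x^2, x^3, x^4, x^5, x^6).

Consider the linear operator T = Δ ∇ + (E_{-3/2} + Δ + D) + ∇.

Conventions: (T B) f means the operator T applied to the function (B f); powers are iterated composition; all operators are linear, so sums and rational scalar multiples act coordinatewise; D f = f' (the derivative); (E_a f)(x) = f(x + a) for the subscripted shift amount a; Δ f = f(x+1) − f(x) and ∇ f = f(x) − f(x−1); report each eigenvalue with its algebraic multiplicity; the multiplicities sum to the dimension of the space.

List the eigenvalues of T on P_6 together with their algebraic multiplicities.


λ = 1 (multiplicity 7)

image of 1: 1
image of x: x + 3/2
image of x^2: x^2 + 3x + 17/4
image of x^3: x^3 + (9/2)x^2 + (51/4)x - 11/8
image of x^4: x^4 + 6x^3 + (51/2)x^2 - (11/2)x + 113/16
image of x^5: x^5 + (15/2)x^4 + (85/2)x^3 - (55/4)x^2 + (565/16)x - 179/32
image of x^6: x^6 + 9x^5 + (255/4)x^4 - (55/2)x^3 + (1695/16)x^2 - (537/16)x + 857/64
the matrix is upper triangular; its diagonal is (1, 1, 1, 1, 1, 1, 1)
for a triangular matrix the eigenvalues are the diagonal entries, with algebraic multiplicity their repetition count


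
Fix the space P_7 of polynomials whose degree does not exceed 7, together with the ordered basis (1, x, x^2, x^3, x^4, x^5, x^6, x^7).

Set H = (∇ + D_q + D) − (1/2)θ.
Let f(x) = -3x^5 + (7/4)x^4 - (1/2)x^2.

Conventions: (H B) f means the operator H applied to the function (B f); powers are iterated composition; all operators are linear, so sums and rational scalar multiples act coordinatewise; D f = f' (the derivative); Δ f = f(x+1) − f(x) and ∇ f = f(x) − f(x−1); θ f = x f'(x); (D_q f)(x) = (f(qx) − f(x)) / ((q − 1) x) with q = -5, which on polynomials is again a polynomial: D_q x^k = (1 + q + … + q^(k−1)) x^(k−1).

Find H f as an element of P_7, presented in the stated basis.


∇ f = -15x^4 + 37x^3 - (81/2)x^2 + 21x - 17/4
D_q f = -1563x^4 - 182x^3 + 2x
D f = -15x^4 + 7x^3 - x
(∇ + D_q + D) f = -1593x^4 - 138x^3 - (81/2)x^2 + 22x - 17/4
θ f = -15x^5 + 7x^4 - x^2
(-(1/2)θ) f = (15/2)x^5 - (7/2)x^4 + (1/2)x^2
((∇ + D_q + D) − (1/2)θ) f = (15/2)x^5 - (3193/2)x^4 - 138x^3 - 40x^2 + 22x - 17/4

g(x) = (15/2)x^5 - (3193/2)x^4 - 138x^3 - 40x^2 + 22x - 17/4


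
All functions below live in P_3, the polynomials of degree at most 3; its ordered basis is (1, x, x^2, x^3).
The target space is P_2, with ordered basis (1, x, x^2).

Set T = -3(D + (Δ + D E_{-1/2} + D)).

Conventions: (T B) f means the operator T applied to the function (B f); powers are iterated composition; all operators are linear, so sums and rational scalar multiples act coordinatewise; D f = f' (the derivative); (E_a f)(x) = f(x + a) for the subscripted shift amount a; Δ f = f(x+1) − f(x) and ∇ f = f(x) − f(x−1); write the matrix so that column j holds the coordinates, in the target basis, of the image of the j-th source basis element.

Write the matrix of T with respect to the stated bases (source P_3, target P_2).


image of 1: 0
image of x: -12
image of x^2: -24x
image of x^3: -36x^2 - 21/4
each image's coordinates form column j of the matrix

the matrix is [[0, -12, 0, -21/4]; [0, 0, -24, 0]; [0, 0, 0, -36]] (rows listed top to bottom)


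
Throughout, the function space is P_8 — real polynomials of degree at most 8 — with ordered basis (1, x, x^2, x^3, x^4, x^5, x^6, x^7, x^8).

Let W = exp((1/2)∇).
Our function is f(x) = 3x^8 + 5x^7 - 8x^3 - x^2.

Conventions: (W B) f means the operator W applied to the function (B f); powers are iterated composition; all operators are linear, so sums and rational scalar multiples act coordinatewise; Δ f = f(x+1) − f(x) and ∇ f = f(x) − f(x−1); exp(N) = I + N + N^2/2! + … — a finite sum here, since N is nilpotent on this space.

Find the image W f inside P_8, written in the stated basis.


the image equals g(x) = 3x^8 + 17x^7 - (7/2)x^6 - (189/4)x^5 + (385/4)x^4 - (485/16)x^3 - (3881/32)x^2 + (6441/64)x - 3111/256

order-1 term: 12x^7 - (49/2)x^6 + (63/2)x^5 - (35/2)x^4 - (7/2)x^3 - (3/2)x^2 + (11/2)x - 5/2
order-2 term: 21x^6 - (399/4)x^5 + (945/4)x^4 - (1295/4)x^3 + (1029/4)x^2 - (451/4)x + 89/4
order-3 term: 21x^5 - (1085/8)x^4 + (1575/4)x^3 - (4935/8)x^2 + (2037/4)x - 1401/8
order-4 term: (105/8)x^4 - (1505/16)x^3 + (2205/8)x^2 - (6125/16)x + 3353/16
order-5 term: (21/4)x^3 - (1155/32)x^2 + (2835/32)x - 1225/16
order-6 term: (21/16)x^2 - (469/64)x + 693/64
order-7 term: (3/16)x - 79/128
order-8 term: 3/256
the series for exp((1/2)∇) f terminates at order 8
exp((1/2)∇) f = 3x^8 + 17x^7 - (7/2)x^6 - (189/4)x^5 + (385/4)x^4 - (485/16)x^3 - (3881/32)x^2 + (6441/64)x - 3111/256


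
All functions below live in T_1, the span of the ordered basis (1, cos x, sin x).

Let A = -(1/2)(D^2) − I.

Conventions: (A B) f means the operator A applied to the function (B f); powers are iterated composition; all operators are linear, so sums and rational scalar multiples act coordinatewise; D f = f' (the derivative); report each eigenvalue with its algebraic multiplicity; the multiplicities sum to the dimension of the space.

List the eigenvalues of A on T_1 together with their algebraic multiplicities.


λ = -1 (multiplicity 1), λ = -1/2 (multiplicity 2)

image of 1: -1
image of cos x: -(1/2)cos x
image of sin x: -(1/2)sin x
the matrix is diagonal; its diagonal is (-1, -1/2, -1/2)
for a triangular matrix the eigenvalues are the diagonal entries, with algebraic multiplicity their repetition count


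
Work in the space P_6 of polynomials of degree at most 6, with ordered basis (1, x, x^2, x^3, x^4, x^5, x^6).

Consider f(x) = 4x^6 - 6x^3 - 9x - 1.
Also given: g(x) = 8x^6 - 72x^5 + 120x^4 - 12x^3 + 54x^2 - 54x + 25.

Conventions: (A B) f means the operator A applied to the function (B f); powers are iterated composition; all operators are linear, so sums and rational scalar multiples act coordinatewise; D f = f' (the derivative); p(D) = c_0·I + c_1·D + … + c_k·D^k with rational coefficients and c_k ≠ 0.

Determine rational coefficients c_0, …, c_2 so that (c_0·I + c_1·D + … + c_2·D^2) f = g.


D^0 f = 4x^6 - 6x^3 - 9x - 1
D^1 f = 24x^5 - 18x^2 - 9
D^2 f = 120x^4 - 36x
matching coefficients of g against c_0 f + c_1 Df + … from the top degree down determines the c_i
solution: c_0 = 2, c_1 = -3, c_2 = 1

c_0 = 2, c_1 = -3, c_2 = 1


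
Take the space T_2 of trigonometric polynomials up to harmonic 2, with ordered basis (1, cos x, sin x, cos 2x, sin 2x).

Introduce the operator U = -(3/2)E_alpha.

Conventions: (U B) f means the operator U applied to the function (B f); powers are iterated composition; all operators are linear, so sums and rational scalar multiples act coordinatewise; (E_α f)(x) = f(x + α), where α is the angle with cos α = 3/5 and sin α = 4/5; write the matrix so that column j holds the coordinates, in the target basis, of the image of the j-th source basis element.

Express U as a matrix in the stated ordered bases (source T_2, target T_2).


the matrix is [[-3/2, 0, 0, 0, 0]; [0, -9/10, -6/5, 0, 0]; [0, 6/5, -9/10, 0, 0]; [0, 0, 0, 21/50, -36/25]; [0, 0, 0, 36/25, 21/50]] (rows listed top to bottom)

image of 1: -3/2
image of cos x: -(9/10)cos x + (6/5)sin x
image of sin x: -(6/5)cos x - (9/10)sin x
image of cos 2x: (21/50)cos 2x + (36/25)sin 2x
image of sin 2x: -(36/25)cos 2x + (21/50)sin 2x
each image's coordinates form column j of the matrix
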